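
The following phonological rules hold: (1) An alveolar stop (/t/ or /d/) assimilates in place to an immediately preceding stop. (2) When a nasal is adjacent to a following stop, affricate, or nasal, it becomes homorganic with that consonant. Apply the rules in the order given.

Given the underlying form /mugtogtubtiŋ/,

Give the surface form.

Rule 1: /t/ after /g/ (velar) → [k]
Rule 1: /t/ after /g/ (velar) → [k]
Rule 1: /t/ after /b/ (labial) → [p]
After rule 1: mugkogkubpiŋ
Rule 2: no segment meets the rule's conditions; no change.

[mugkogkubpiŋ]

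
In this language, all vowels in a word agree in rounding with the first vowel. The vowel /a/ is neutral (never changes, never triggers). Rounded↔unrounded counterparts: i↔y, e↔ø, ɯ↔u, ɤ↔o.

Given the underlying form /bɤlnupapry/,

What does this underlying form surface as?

[bɤlnɯpapri]

/u/ harmonizes with /ɤ/ ([-round]) → [ɯ]
/y/ harmonizes with /ɤ/ ([-round]) → [i]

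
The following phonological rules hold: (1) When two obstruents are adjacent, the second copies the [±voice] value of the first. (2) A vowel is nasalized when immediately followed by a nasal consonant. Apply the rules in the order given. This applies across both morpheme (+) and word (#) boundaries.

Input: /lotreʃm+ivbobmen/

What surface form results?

[lotreʃm+ivbobmẽn]

Rule 1: no segment meets the rule's conditions; no change.
After rule 1: lotreʃm+ivbobmen
Rule 2: /e/ before nasal /n/ → [ẽ]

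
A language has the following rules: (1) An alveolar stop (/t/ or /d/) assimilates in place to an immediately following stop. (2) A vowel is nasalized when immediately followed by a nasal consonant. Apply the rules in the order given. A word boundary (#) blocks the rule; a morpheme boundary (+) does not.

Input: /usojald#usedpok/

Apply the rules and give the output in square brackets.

[usojald#usebpok]

Rule 1: /d/ before /p/ (labial) → [b]
After rule 1: usojald#usebpok
Rule 2: no segment meets the rule's conditions; no change.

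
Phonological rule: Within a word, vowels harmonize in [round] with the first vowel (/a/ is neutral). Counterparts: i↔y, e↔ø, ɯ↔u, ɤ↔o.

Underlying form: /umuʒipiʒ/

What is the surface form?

[umuʒypyʒ]

/i/ harmonizes with /u/ ([+round]) → [y]
/i/ harmonizes with /u/ ([+round]) → [y]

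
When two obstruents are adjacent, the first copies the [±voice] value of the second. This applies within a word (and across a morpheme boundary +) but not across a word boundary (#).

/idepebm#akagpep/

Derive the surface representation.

[idepebm#akakpep]

/g/ before /p/ (voiceless) → [k]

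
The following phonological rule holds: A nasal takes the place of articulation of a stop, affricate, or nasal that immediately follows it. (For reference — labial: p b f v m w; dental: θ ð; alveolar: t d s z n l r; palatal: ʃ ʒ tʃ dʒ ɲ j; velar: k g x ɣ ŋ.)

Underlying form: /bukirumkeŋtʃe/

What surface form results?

/m/ before /k/ (velar) → [ŋ]
/ŋ/ before /tʃ/ (palatal) → [ɲ]

[bukiruŋkeɲtʃe]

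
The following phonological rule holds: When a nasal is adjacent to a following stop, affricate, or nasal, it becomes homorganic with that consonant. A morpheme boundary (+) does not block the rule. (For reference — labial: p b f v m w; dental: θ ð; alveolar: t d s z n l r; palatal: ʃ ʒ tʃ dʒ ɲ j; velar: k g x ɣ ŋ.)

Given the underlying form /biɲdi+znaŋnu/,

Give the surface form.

/ɲ/ before /d/ (alveolar) → [n]
/ŋ/ before /n/ (alveolar) → [n]

[bindi+znannu]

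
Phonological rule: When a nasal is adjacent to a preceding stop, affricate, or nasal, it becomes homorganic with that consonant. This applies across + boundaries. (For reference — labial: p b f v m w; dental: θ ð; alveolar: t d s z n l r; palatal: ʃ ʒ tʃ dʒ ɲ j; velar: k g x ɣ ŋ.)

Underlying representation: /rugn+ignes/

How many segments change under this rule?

2

/n/ after /g/ (velar) → [ŋ]
/n/ after /g/ (velar) → [ŋ]
2 segments change.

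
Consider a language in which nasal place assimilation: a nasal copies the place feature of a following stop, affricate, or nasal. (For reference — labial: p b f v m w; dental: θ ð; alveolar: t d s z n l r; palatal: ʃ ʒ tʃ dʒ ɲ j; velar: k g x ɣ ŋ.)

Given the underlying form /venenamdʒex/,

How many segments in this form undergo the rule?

/m/ before /dʒ/ (palatal) → [ɲ]
1 segment changes.

1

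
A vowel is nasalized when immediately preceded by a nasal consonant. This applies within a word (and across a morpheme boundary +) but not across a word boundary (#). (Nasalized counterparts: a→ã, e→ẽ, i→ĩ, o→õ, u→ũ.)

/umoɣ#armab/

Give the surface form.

/o/ after nasal /m/ → [õ]
/a/ after nasal /m/ → [ã]

[umõɣ#armãb]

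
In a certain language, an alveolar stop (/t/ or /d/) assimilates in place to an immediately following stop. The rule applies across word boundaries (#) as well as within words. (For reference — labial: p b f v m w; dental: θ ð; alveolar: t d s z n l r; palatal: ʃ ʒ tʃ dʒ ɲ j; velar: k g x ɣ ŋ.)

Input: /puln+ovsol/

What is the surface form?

[puln+ovsol]

no segment meets the rule's conditions; no change.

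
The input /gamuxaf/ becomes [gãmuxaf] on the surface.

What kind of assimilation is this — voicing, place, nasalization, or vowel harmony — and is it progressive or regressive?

nasalization, regressive

/a/→[ã].
Each target copies a feature from the following segment, so the direction is regressive.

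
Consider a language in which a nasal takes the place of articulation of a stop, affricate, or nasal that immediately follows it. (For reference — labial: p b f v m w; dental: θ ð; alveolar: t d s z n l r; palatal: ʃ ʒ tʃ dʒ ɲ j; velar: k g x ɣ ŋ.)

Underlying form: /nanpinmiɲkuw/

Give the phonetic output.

/n/ before /p/ (labial) → [m]
/n/ before /m/ (labial) → [m]
/ɲ/ before /k/ (velar) → [ŋ]

[nampimmiŋkuw]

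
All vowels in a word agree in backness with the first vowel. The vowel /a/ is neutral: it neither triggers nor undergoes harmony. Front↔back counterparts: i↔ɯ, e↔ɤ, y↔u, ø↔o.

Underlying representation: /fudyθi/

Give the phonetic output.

/y/ harmonizes with /u/ ([+back]) → [u]
/i/ harmonizes with /u/ ([+back]) → [ɯ]

[fuduθɯ]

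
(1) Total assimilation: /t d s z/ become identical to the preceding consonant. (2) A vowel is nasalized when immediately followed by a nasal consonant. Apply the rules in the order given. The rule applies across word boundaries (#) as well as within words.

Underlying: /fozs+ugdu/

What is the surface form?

Rule 1: /s/ after /z/ → [z] (total assimilation)
Rule 1: /d/ after /g/ → [g] (total assimilation)
After rule 1: fozz+uggu
Rule 2: no segment meets the rule's conditions; no change.

[fozz+uggu]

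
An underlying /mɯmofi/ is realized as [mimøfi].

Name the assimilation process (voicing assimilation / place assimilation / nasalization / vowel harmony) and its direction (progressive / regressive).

vowel harmony, regressive

/ɯ/→[i] /o/→[ø].
Vowels agree with the last vowel, so the harmony is regressive.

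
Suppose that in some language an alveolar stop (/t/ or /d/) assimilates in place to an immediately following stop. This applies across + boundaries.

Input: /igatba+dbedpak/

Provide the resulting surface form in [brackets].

/t/ before /b/ (labial) → [p]
/d/ before /b/ (labial) → [b]
/d/ before /p/ (labial) → [b]

[igapba+bbebpak]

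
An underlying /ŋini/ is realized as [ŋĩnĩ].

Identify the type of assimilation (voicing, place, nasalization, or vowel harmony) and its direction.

/i/→[ĩ] /i/→[ĩ].
Each target copies a feature from the preceding segment, so the direction is progressive.

nasalization, progressive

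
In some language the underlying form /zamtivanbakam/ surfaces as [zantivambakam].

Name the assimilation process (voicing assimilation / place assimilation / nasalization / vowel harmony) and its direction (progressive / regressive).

/m/→[n] /n/→[m].
Each target copies a feature from the following segment, so the direction is regressive.

place assimilation, regressive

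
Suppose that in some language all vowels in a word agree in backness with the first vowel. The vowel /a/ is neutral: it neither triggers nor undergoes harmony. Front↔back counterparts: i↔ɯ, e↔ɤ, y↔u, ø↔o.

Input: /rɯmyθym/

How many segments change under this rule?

/y/ harmonizes with /ɯ/ ([+back]) → [u]
/y/ harmonizes with /ɯ/ ([+back]) → [u]
2 segments change.

2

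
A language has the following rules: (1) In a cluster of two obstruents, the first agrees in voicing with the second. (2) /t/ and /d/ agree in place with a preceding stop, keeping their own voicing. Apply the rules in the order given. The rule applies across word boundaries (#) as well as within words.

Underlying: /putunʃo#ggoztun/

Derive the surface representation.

[putunʃo#ggostun]

Rule 1: /z/ before /t/ (voiceless) → [s]
After rule 1: putunʃo#ggostun
Rule 2: no segment meets the rule's conditions; no change.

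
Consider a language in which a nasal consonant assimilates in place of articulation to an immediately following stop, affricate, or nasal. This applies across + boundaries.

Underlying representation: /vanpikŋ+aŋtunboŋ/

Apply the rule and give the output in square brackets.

/n/ before /p/ (labial) → [m]
/ŋ/ before /t/ (alveolar) → [n]
/n/ before /b/ (labial) → [m]

[vampikŋ+antumboŋ]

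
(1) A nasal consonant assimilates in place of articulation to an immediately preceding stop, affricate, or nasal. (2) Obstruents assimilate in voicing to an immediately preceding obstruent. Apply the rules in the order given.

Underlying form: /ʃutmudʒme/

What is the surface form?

[ʃutnudʒɲe]

Rule 1: /m/ after /t/ (alveolar) → [n]
Rule 1: /m/ after /dʒ/ (palatal) → [ɲ]
After rule 1: ʃutnudʒɲe
Rule 2: no segment meets the rule's conditions; no change.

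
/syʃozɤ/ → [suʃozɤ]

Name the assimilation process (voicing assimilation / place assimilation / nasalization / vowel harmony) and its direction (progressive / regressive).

vowel harmony, regressive

/y/→[u].
Vowels agree with the last vowel, so the harmony is regressive.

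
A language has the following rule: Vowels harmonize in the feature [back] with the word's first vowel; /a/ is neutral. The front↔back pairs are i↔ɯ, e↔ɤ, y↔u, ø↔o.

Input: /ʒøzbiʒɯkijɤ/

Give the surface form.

/ɯ/ harmonizes with /ø/ ([-back]) → [i]
/ɤ/ harmonizes with /ø/ ([-back]) → [e]

[ʒøzbiʒikije]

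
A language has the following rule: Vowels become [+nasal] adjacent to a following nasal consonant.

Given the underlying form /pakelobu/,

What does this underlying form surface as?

no segment meets the rule's conditions; no change.

[pakelobu]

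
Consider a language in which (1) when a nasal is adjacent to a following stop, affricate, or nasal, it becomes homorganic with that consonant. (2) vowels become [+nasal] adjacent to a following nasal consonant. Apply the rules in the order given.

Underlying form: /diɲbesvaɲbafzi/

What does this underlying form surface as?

Rule 1: /ɲ/ before /b/ (labial) → [m]
Rule 1: /ɲ/ before /b/ (labial) → [m]
After rule 1: dimbesvambafzi
Rule 2: /i/ before nasal /m/ → [ĩ]
Rule 2: /a/ before nasal /m/ → [ã]

[dĩmbesvãmbafzi]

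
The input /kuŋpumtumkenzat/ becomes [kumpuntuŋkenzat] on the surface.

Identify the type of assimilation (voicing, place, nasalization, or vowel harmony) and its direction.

/ŋ/→[m] /m/→[n] /m/→[ŋ].
Each target copies a feature from the following segment, so the direction is regressive.

place assimilation, regressive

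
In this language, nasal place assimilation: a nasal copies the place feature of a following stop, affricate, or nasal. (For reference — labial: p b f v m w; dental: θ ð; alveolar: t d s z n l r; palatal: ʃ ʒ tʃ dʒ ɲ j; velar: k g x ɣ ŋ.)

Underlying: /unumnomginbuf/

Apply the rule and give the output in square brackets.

/m/ before /n/ (alveolar) → [n]
/m/ before /g/ (velar) → [ŋ]
/n/ before /b/ (labial) → [m]

[ununnoŋgimbuf]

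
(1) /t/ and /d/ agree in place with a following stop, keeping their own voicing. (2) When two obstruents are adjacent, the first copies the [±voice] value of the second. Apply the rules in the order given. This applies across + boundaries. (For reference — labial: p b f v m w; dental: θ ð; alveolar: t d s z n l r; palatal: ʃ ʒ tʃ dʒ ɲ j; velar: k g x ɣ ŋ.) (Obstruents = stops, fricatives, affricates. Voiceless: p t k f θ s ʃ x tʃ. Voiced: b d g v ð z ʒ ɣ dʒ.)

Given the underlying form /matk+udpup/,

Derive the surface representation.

Rule 1: /t/ before /k/ (velar) → [k]
Rule 1: /d/ before /p/ (labial) → [b]
After rule 1: makk+ubpup
Rule 2: /b/ before /p/ (voiceless) → [p]

[makk+uppup]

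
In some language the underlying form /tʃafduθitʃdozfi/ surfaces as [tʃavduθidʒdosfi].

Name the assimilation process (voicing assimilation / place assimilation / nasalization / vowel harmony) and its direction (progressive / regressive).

/f/→[v] /tʃ/→[dʒ] /z/→[s].
Each target copies a feature from the following segment, so the direction is regressive.

voicing assimilation, regressive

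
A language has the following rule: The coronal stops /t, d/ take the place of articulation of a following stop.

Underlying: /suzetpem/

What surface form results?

/t/ before /p/ (labial) → [p]

[suzeppem]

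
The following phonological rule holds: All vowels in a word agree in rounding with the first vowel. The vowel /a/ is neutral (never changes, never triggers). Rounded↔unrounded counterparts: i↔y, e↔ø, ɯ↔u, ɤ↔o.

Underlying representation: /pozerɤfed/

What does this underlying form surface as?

/e/ harmonizes with /o/ ([+round]) → [ø]
/ɤ/ harmonizes with /o/ ([+round]) → [o]
/e/ harmonizes with /o/ ([+round]) → [ø]

[pozørofød]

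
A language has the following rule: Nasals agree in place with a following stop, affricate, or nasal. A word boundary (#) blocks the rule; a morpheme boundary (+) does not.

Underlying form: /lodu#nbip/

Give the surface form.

/n/ before /b/ (labial) → [m]

[lodu#mbip]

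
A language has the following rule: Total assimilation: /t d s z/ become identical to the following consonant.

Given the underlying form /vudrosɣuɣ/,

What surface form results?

[vurroɣɣuɣ]

/d/ before /r/ → [r] (total assimilation)
/s/ before /ɣ/ → [ɣ] (total assimilation)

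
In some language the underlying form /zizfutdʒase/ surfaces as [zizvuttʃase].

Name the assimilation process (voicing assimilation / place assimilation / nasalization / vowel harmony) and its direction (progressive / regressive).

/f/→[v] /dʒ/→[tʃ].
Each target copies a feature from the preceding segment, so the direction is progressive.

voicing assimilation, progressive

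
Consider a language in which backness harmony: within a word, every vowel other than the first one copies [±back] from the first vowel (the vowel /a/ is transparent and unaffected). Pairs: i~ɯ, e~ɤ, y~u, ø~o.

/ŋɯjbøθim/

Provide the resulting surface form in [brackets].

/ø/ harmonizes with /ɯ/ ([+back]) → [o]
/i/ harmonizes with /ɯ/ ([+back]) → [ɯ]

[ŋɯjboθɯm]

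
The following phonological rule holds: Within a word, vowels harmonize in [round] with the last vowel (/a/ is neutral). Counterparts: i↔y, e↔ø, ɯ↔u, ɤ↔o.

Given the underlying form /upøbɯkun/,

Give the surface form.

[upøbukun]

/ɯ/ harmonizes with /u/ ([+round]) → [u]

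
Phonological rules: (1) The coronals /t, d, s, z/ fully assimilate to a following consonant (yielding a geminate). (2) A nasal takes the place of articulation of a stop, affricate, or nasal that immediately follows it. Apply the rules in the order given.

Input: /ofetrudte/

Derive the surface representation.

[oferrutte]

Rule 1: /t/ before /r/ → [r] (total assimilation)
Rule 1: /d/ before /t/ → [t] (total assimilation)
After rule 1: oferrutte
Rule 2: no segment meets the rule's conditions; no change.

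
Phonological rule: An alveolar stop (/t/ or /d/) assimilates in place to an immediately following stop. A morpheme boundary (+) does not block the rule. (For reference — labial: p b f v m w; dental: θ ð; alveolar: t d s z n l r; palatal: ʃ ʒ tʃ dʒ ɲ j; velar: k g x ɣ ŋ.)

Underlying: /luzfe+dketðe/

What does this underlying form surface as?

[luzfe+gketðe]

/d/ before /k/ (velar) → [g]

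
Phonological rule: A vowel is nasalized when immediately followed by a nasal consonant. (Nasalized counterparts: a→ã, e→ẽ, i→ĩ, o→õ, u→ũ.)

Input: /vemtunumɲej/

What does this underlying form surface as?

[vẽmtũnũmɲej]

/e/ before nasal /m/ → [ẽ]
/u/ before nasal /n/ → [ũ]
/u/ before nasal /m/ → [ũ]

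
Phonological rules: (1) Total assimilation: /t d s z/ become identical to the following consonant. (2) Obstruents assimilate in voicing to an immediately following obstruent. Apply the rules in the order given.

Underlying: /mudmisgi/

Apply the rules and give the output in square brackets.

Rule 1: /d/ before /m/ → [m] (total assimilation)
Rule 1: /s/ before /g/ → [g] (total assimilation)
After rule 1: mummiggi
Rule 2: no segment meets the rule's conditions; no change.

[mummiggi]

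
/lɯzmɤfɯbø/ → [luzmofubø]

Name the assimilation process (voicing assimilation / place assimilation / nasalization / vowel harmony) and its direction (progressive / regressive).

/ɯ/→[u] /ɤ/→[o] /ɯ/→[u].
Vowels agree with the last vowel, so the harmony is regressive.

vowel harmony, regressive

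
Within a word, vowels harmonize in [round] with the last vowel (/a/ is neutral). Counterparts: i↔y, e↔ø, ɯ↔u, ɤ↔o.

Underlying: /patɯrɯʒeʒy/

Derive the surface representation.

/ɯ/ harmonizes with /y/ ([+round]) → [u]
/ɯ/ harmonizes with /y/ ([+round]) → [u]
/e/ harmonizes with /y/ ([+round]) → [ø]

[paturuʒøʒy]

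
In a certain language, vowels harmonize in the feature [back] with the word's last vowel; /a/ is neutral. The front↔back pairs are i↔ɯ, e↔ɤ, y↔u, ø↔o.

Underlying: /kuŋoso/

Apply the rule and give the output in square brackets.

no segment meets the rule's conditions; no change.

[kuŋoso]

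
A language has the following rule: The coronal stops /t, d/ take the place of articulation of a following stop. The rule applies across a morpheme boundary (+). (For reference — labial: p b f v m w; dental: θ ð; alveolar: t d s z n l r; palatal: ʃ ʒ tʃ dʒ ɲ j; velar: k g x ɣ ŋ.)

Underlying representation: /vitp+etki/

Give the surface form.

[vipp+ekki]

/t/ before /p/ (labial) → [p]
/t/ before /k/ (velar) → [k]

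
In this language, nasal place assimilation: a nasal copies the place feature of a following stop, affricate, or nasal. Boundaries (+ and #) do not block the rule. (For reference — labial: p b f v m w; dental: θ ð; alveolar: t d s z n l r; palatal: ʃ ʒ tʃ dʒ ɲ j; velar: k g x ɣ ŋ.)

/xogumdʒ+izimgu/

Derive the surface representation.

/m/ before /dʒ/ (palatal) → [ɲ]
/m/ before /g/ (velar) → [ŋ]

[xoguɲdʒ+iziŋgu]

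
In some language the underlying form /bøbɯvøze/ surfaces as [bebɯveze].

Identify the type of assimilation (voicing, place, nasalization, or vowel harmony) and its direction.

vowel harmony, regressive

/ø/→[e] /ø/→[e].
Vowels agree with the last vowel, so the harmony is regressive.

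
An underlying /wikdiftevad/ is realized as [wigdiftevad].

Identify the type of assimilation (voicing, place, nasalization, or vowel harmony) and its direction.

voicing assimilation, regressive

/k/→[g].
Each target copies a feature from the following segment, so the direction is regressive.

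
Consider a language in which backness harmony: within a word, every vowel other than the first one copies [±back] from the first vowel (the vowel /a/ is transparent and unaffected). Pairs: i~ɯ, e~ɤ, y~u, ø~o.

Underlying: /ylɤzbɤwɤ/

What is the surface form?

/ɤ/ harmonizes with /y/ ([-back]) → [e]
/ɤ/ harmonizes with /y/ ([-back]) → [e]
/ɤ/ harmonizes with /y/ ([-back]) → [e]

[ylezbewe]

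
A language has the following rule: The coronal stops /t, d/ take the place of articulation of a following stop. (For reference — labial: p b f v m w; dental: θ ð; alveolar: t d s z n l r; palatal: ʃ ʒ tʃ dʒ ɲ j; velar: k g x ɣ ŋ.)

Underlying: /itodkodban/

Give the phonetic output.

/d/ before /k/ (velar) → [g]
/d/ before /b/ (labial) → [b]

[itogkobban]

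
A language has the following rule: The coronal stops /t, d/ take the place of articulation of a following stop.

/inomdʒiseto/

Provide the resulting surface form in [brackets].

no segment meets the rule's conditions; no change.

[inomdʒiseto]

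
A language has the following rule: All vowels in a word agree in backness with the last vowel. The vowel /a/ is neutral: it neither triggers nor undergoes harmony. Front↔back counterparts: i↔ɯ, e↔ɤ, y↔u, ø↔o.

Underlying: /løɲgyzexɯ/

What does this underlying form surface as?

[loɲguzɤxɯ]

/ø/ harmonizes with /ɯ/ ([+back]) → [o]
/y/ harmonizes with /ɯ/ ([+back]) → [u]
/e/ harmonizes with /ɯ/ ([+back]) → [ɤ]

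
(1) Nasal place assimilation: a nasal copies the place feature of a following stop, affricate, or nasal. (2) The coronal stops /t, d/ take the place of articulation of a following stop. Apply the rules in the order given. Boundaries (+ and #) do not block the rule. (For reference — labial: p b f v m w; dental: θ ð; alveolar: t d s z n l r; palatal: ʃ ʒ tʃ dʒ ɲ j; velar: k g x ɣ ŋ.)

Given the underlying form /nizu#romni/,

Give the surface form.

[nizu#ronni]

Rule 1: /m/ before /n/ (alveolar) → [n]
After rule 1: nizu#ronni
Rule 2: no segment meets the rule's conditions; no change.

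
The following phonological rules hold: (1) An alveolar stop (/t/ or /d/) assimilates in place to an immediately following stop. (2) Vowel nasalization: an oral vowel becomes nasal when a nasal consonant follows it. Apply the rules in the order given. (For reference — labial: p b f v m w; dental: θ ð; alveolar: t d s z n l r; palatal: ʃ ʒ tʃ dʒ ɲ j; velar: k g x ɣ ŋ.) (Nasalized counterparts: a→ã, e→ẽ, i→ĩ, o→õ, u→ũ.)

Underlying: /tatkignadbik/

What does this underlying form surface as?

[takkignabbik]

Rule 1: /t/ before /k/ (velar) → [k]
Rule 1: /d/ before /b/ (labial) → [b]
After rule 1: takkignabbik
Rule 2: no segment meets the rule's conditions; no change.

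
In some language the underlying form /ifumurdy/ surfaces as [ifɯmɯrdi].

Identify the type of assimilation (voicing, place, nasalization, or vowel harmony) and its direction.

vowel harmony, progressive

/u/→[ɯ] /u/→[ɯ] /y/→[i].
Vowels agree with the first vowel, so the harmony is progressive.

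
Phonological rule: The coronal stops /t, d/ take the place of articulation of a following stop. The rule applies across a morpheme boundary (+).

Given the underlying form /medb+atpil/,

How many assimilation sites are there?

2

/d/ before /b/ (labial) → [b]
/t/ before /p/ (labial) → [p]
2 segments change.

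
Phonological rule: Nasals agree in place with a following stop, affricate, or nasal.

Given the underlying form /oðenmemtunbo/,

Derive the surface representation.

/n/ before /m/ (labial) → [m]
/m/ before /t/ (alveolar) → [n]
/n/ before /b/ (labial) → [m]

[oðemmentumbo]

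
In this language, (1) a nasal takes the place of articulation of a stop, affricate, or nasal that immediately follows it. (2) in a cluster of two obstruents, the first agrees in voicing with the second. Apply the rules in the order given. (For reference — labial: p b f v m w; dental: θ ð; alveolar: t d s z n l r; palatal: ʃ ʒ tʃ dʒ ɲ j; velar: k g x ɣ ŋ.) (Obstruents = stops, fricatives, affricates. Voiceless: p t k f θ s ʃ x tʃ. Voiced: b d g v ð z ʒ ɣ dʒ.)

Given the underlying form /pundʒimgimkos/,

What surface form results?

[puɲdʒiŋgiŋkos]

Rule 1: /n/ before /dʒ/ (palatal) → [ɲ]
Rule 1: /m/ before /g/ (velar) → [ŋ]
Rule 1: /m/ before /k/ (velar) → [ŋ]
After rule 1: puɲdʒiŋgiŋkos
Rule 2: no segment meets the rule's conditions; no change.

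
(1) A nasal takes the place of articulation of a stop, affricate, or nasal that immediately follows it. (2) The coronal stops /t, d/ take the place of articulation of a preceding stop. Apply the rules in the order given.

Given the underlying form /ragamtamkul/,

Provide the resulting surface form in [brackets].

Rule 1: /m/ before /t/ (alveolar) → [n]
Rule 1: /m/ before /k/ (velar) → [ŋ]
After rule 1: ragantaŋkul
Rule 2: no segment meets the rule's conditions; no change.

[ragantaŋkul]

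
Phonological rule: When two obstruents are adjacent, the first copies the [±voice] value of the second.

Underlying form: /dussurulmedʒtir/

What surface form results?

[dussurulmetʃtir]

/dʒ/ before /t/ (voiceless) → [tʃ]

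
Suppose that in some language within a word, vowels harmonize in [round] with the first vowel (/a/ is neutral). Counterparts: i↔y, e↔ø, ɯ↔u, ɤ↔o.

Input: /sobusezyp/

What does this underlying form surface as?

[sobusøzyp]

/e/ harmonizes with /o/ ([+round]) → [ø]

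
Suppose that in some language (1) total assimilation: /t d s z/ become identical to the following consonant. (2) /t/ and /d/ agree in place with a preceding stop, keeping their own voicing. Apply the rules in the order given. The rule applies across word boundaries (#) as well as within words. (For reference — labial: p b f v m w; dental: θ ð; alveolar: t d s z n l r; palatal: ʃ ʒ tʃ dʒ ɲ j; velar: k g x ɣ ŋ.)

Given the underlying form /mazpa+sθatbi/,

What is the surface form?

Rule 1: /z/ before /p/ → [p] (total assimilation)
Rule 1: /s/ before /θ/ → [θ] (total assimilation)
Rule 1: /t/ before /b/ → [b] (total assimilation)
After rule 1: mappa+θθabbi
Rule 2: no segment meets the rule's conditions; no change.

[mappa+θθabbi]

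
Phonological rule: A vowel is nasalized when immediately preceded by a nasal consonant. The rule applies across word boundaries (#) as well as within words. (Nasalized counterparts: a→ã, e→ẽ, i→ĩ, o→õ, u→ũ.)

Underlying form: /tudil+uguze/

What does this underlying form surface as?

no segment meets the rule's conditions; no change.

[tudil+uguze]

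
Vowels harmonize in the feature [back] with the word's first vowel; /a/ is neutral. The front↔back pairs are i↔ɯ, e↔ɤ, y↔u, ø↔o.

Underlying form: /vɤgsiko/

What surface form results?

/i/ harmonizes with /ɤ/ ([+back]) → [ɯ]

[vɤgsɯko]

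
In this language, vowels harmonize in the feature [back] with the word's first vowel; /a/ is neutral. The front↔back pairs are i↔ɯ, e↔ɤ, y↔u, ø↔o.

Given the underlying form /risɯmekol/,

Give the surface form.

/ɯ/ harmonizes with /i/ ([-back]) → [i]
/o/ harmonizes with /i/ ([-back]) → [ø]

[risimekøl]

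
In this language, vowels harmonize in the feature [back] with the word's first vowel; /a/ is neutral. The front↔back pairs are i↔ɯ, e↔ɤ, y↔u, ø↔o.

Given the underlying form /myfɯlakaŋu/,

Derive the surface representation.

[myfilakaŋy]

/ɯ/ harmonizes with /y/ ([-back]) → [i]
/u/ harmonizes with /y/ ([-back]) → [y]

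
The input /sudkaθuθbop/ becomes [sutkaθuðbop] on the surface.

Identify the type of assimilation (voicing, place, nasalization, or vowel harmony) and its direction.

voicing assimilation, regressive

/d/→[t] /θ/→[ð].
Each target copies a feature from the following segment, so the direction is regressive.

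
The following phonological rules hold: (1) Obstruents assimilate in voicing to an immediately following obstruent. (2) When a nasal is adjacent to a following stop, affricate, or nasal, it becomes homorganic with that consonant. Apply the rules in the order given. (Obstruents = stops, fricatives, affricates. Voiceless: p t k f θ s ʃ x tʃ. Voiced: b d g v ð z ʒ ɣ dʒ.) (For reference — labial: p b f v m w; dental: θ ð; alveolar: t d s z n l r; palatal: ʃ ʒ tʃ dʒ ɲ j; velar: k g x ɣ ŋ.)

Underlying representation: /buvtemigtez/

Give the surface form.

[buftemiktez]

Rule 1: /v/ before /t/ (voiceless) → [f]
Rule 1: /g/ before /t/ (voiceless) → [k]
After rule 1: buftemiktez
Rule 2: no segment meets the rule's conditions; no change.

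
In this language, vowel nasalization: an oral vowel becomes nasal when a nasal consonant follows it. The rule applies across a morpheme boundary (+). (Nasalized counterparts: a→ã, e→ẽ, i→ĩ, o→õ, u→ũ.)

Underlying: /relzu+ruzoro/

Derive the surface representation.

[relzu+ruzoro]

no segment meets the rule's conditions; no change.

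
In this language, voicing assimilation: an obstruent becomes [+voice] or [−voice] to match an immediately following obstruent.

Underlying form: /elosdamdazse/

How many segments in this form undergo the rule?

/s/ before /d/ (voiced) → [z]
/z/ before /s/ (voiceless) → [s]
2 segments change.

2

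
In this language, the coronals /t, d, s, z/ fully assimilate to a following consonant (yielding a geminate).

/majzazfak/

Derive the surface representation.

[majzaffak]

/z/ before /f/ → [f] (total assimilation)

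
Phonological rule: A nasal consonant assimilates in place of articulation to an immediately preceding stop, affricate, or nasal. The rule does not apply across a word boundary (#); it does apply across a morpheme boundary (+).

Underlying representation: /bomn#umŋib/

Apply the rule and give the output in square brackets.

/n/ after /m/ (labial) → [m]
/ŋ/ after /m/ (labial) → [m]

[bomm#ummib]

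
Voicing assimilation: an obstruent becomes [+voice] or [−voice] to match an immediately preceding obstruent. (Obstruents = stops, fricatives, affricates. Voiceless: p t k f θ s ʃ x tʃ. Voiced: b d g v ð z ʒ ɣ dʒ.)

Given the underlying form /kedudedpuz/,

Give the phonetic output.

[kedudedbuz]

/p/ after /d/ (voiced) → [b]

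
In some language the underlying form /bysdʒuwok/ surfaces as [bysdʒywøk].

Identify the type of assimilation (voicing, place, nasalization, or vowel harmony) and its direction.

/u/→[y] /o/→[ø].
Vowels agree with the first vowel, so the harmony is progressive.

vowel harmony, progressive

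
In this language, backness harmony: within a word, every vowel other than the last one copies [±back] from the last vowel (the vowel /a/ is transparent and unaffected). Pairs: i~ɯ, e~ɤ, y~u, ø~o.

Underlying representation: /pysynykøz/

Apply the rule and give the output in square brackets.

[pysynykøz]

no segment meets the rule's conditions; no change.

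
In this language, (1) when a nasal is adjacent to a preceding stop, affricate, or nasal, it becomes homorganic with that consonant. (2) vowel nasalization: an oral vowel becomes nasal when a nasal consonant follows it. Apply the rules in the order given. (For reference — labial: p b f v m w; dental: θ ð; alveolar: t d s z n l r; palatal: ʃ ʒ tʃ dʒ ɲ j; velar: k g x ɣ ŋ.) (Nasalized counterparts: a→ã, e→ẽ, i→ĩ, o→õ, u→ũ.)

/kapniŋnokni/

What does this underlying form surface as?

Rule 1: /n/ after /p/ (labial) → [m]
Rule 1: /n/ after /ŋ/ (velar) → [ŋ]
Rule 1: /n/ after /k/ (velar) → [ŋ]
After rule 1: kapmiŋŋokŋi
Rule 2: /i/ before nasal /ŋ/ → [ĩ]

[kapmĩŋŋokŋi]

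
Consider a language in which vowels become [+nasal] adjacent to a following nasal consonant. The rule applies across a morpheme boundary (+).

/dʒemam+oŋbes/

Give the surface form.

/e/ before nasal /m/ → [ẽ]
/a/ before nasal /m/ → [ã]
/o/ before nasal /ŋ/ → [õ]

[dʒẽmãm+õŋbes]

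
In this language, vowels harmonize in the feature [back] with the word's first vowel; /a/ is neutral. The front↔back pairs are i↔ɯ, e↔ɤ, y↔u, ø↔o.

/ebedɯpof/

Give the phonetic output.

/ɯ/ harmonizes with /e/ ([-back]) → [i]
/o/ harmonizes with /e/ ([-back]) → [ø]

[ebedipøf]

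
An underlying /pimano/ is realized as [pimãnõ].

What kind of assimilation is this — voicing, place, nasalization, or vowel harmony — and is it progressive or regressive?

/a/→[ã] /o/→[õ].
Each target copies a feature from the preceding segment, so the direction is progressive.

nasalization, progressive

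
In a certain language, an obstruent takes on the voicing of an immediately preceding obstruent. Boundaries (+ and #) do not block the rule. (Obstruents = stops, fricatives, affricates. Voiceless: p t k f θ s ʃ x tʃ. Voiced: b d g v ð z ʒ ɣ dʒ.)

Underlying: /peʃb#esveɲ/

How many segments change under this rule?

2

/b/ after /ʃ/ (voiceless) → [p]
/v/ after /s/ (voiceless) → [f]
2 segments change.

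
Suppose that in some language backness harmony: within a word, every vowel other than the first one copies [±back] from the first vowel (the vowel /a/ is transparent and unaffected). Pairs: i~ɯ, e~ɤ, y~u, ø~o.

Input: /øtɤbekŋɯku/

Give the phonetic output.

[øtebekŋiky]

/ɤ/ harmonizes with /ø/ ([-back]) → [e]
/ɯ/ harmonizes with /ø/ ([-back]) → [i]
/u/ harmonizes with /ø/ ([-back]) → [y]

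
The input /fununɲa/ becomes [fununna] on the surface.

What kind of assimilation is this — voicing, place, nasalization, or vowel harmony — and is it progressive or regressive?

/ɲ/→[n].
Each target copies a feature from the preceding segment, so the direction is progressive.

place assimilation, progressive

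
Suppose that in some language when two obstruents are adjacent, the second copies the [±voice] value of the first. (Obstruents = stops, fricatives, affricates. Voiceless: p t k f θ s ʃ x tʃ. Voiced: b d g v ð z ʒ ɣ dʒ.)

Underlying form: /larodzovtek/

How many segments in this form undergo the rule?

/t/ after /v/ (voiced) → [d]
1 segment changes.

1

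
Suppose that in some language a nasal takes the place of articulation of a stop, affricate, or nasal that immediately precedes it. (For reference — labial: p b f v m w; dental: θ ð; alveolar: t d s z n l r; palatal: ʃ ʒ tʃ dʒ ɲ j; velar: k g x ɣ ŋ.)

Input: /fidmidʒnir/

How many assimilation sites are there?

2

/m/ after /d/ (alveolar) → [n]
/n/ after /dʒ/ (palatal) → [ɲ]
2 segments change.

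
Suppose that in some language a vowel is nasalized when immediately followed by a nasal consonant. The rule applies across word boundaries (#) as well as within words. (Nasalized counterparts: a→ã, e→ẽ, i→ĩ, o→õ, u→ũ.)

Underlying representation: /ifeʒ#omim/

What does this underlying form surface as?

[ifeʒ#õmĩm]

/o/ before nasal /m/ → [õ]
/i/ before nasal /m/ → [ĩ]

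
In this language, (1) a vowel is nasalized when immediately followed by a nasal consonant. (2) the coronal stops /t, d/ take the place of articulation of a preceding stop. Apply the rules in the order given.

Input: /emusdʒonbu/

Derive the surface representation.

Rule 1: /e/ before nasal /m/ → [ẽ]
Rule 1: /o/ before nasal /n/ → [õ]
After rule 1: ẽmusdʒõnbu
Rule 2: no segment meets the rule's conditions; no change.

[ẽmusdʒõnbu]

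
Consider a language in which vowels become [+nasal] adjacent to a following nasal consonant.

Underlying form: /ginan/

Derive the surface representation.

[gĩnãn]

/i/ before nasal /n/ → [ĩ]
/a/ before nasal /n/ → [ã]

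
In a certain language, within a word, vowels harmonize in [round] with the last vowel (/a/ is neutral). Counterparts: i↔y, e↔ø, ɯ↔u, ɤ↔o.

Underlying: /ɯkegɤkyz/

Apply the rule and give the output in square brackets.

[ukøgokyz]

/ɯ/ harmonizes with /y/ ([+round]) → [u]
/e/ harmonizes with /y/ ([+round]) → [ø]
/ɤ/ harmonizes with /y/ ([+round]) → [o]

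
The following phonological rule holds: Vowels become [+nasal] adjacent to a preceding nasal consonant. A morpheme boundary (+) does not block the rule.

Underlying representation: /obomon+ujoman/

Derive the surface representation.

[obomõn+ũjomãn]

/o/ after nasal /m/ → [õ]
/u/ after nasal /n/ → [ũ]
/a/ after nasal /m/ → [ã]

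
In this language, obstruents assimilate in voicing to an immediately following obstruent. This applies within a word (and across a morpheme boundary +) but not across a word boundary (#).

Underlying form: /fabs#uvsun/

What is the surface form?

[faps#ufsun]

/b/ before /s/ (voiceless) → [p]
/v/ before /s/ (voiceless) → [f]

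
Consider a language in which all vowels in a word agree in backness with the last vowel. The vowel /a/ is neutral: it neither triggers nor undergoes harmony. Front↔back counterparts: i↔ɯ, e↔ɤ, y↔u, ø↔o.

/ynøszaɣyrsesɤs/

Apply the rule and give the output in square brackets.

[unoszaɣursɤsɤs]

/y/ harmonizes with /ɤ/ ([+back]) → [u]
/ø/ harmonizes with /ɤ/ ([+back]) → [o]
/y/ harmonizes with /ɤ/ ([+back]) → [u]
/e/ harmonizes with /ɤ/ ([+back]) → [ɤ]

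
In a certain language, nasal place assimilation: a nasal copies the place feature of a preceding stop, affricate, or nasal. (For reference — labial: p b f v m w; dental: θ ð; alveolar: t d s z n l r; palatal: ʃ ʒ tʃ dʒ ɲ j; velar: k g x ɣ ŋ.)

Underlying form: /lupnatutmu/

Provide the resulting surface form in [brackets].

[lupmatutnu]

/n/ after /p/ (labial) → [m]
/m/ after /t/ (alveolar) → [n]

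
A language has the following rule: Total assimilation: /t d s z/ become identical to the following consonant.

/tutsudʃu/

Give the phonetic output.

[tussuʃʃu]

/t/ before /s/ → [s] (total assimilation)
/d/ before /ʃ/ → [ʃ] (total assimilation)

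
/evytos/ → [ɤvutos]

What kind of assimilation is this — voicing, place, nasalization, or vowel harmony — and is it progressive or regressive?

/e/→[ɤ] /y/→[u].
Vowels agree with the last vowel, so the harmony is regressive.

vowel harmony, regressive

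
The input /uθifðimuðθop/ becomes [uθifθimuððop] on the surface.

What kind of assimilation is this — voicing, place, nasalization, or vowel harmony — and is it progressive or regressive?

voicing assimilation, progressive

/ð/→[θ] /θ/→[ð].
Each target copies a feature from the preceding segment, so the direction is progressive.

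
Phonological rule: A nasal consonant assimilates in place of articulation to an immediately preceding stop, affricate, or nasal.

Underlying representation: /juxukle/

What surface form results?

[juxukle]

no segment meets the rule's conditions; no change.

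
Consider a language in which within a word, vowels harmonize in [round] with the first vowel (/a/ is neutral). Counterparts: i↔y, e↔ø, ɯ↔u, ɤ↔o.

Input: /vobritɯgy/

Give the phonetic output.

/i/ harmonizes with /o/ ([+round]) → [y]
/ɯ/ harmonizes with /o/ ([+round]) → [u]

[vobrytugy]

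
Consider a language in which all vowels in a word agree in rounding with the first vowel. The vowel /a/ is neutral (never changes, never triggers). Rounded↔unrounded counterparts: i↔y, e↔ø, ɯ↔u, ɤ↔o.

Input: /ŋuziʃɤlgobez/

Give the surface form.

/i/ harmonizes with /u/ ([+round]) → [y]
/ɤ/ harmonizes with /u/ ([+round]) → [o]
/e/ harmonizes with /u/ ([+round]) → [ø]

[ŋuzyʃolgobøz]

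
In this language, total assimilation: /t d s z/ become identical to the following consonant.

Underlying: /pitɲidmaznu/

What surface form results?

[piɲɲimmannu]

/t/ before /ɲ/ → [ɲ] (total assimilation)
/d/ before /m/ → [m] (total assimilation)
/z/ before /n/ → [n] (total assimilation)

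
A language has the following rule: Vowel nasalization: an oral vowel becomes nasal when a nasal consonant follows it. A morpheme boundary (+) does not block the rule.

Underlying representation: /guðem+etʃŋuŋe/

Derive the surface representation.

/e/ before nasal /m/ → [ẽ]
/u/ before nasal /ŋ/ → [ũ]

[guðẽm+etʃŋũŋe]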